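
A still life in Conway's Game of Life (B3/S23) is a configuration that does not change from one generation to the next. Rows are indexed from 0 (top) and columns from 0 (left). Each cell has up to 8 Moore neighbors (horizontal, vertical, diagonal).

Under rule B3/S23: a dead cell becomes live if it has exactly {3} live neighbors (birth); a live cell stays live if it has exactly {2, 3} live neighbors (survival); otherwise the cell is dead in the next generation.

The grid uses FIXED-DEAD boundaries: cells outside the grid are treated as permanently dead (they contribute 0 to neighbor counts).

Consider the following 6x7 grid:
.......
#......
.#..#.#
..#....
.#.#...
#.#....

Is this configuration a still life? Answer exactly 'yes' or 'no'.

Answer: no

Derivation:
Compute generation 1 and compare to generation 0 (given above):
Generation 1:
.......
.......
.#.....
.###...
.#.#...
.##....
Cell (1,0) differs: gen0=1 vs gen1=0 -> NOT a still life.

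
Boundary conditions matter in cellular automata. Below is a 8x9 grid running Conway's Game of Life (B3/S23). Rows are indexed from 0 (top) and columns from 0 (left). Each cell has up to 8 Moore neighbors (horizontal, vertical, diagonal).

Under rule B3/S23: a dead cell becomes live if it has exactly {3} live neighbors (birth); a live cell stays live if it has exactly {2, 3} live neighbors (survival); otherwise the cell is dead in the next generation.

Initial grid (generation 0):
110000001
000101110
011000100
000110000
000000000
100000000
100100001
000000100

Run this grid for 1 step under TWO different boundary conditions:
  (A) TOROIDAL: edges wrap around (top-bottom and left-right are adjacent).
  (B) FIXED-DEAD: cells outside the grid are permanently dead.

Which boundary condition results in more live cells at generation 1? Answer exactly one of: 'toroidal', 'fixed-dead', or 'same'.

Under TOROIDAL boundary, generation 1:
100001001
000001111
001000110
001100000
000000000
100000001
100000001
010000010
Population = 18

Under FIXED-DEAD boundary, generation 1:
000000110
100001110
001000110
001100000
000000000
000000000
000000000
000000000
Population = 11

Comparison: toroidal=18, fixed-dead=11 -> toroidal

Answer: toroidal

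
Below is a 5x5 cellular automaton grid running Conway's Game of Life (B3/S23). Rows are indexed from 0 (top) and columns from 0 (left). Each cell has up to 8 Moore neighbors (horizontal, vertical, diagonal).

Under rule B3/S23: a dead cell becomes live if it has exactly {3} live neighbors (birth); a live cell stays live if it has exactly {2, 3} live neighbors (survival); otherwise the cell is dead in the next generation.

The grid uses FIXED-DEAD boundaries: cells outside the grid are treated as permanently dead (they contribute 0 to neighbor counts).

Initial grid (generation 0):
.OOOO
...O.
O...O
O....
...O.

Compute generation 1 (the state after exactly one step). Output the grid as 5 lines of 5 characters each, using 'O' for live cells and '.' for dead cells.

Simulating step by step:
Generation 0 (given above): 9 live cells
Generation 1: 4 live cells
(generation 1 grid is the final answer)

Answer: ..OOO
.O...
.....
.....
.....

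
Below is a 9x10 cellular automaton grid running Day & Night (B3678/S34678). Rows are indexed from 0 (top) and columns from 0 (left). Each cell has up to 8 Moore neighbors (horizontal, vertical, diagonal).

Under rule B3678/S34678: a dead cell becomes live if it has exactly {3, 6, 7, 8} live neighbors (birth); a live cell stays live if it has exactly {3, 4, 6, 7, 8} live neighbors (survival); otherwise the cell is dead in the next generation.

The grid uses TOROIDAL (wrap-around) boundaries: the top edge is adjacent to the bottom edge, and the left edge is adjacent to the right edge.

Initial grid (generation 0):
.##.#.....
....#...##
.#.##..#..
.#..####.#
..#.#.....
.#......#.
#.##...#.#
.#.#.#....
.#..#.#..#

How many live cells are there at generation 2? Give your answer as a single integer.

Simulating step by step:
Generation 0 (given above): 32 live cells
Generation 1: 36 live cells
........##
##..##....
..###..#.#
#...###.#.
##.#..###.
##.......#
#.#.#...#.
.#.#..#.##
.#..#.....
Generation 2: 37 live cells
.#..##....
#.#.#.....
...#.#..##
#...#####.
.##.#.####
...#......
..##...###
.#.###.#.#
..#....#..
Population at generation 2: 37

Answer: 37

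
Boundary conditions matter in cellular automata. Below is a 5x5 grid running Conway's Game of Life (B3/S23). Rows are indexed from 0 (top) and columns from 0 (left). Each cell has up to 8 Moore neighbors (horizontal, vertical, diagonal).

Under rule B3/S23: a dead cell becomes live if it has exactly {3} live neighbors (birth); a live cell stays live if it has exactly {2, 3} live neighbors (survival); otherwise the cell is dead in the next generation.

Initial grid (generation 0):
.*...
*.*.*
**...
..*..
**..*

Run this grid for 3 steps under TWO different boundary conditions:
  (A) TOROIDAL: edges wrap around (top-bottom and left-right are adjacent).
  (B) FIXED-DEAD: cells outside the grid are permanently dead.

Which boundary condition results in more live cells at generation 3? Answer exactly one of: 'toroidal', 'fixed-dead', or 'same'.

Under TOROIDAL boundary, generation 3:
.*...
*....
.*...
**..*
*...*
Population = 8

Under FIXED-DEAD boundary, generation 3:
.**..
...*.
....*
..**.
.....
Population = 6

Comparison: toroidal=8, fixed-dead=6 -> toroidal

Answer: toroidal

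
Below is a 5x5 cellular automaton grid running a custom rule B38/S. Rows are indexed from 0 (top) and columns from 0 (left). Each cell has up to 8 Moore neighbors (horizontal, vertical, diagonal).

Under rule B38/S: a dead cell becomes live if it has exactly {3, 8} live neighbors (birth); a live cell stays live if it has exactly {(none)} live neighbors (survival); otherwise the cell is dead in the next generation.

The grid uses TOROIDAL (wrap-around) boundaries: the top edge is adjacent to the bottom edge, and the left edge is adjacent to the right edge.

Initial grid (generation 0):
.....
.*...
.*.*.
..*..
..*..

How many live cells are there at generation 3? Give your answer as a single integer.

Answer: 0

Derivation:
Simulating step by step:
Generation 0 (given above): 5 live cells
Generation 1: 3 live cells
.....
..*..
.....
.*.*.
.....
Generation 2: 1 live cells
.....
.....
..*..
.....
.....
Generation 3: 0 live cells
.....
.....
.....
.....
.....
Population at generation 3: 0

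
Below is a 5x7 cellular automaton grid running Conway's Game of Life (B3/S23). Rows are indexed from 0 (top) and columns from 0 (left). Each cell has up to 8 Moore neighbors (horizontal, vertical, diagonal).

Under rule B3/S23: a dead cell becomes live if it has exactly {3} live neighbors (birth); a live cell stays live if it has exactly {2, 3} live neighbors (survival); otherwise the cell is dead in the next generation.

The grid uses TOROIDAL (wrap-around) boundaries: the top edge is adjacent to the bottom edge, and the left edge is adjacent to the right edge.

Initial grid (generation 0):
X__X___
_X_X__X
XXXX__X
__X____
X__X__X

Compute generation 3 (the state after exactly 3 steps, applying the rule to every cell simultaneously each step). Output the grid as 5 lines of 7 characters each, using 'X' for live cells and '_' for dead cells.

Answer: _XX___X
X___XXX
X_XXXXX
_X____X
_X_XXXX

Derivation:
Simulating step by step:
Generation 0 (given above): 14 live cells
Generation 1: 13 live cells
_X_XX__
___XX_X
___X__X
_______
XXXX__X
Generation 2: 13 live cells
_X____X
X______
___XXX_
_X_X__X
XX_XX__
Generation 3: 20 live cells
(generation 3 grid is the final answer)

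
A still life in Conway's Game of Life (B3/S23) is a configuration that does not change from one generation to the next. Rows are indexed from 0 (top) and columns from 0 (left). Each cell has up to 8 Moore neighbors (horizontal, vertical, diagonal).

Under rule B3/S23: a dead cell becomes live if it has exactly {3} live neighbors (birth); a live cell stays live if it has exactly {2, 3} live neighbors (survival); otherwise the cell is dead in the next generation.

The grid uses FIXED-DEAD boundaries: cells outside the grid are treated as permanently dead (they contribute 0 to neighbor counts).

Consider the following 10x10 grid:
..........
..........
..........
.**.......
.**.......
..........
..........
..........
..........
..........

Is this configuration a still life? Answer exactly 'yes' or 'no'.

Compute generation 1 and compare to generation 0 (given above):
Generation 1:
..........
..........
..........
.**.......
.**.......
..........
..........
..........
..........
..........
The grids are IDENTICAL -> still life.

Answer: yes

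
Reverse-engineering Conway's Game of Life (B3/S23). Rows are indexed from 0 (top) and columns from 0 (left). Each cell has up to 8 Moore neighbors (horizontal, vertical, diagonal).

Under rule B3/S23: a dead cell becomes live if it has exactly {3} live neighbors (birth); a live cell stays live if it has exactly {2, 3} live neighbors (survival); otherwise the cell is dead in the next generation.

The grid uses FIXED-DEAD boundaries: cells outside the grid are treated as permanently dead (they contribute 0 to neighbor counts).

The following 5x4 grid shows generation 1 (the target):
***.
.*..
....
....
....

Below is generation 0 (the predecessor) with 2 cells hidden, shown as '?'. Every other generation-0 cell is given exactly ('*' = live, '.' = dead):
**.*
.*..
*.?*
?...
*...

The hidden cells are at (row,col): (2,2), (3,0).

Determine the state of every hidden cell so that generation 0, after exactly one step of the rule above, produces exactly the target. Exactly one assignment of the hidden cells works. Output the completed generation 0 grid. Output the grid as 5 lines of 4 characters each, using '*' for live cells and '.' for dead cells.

Answer: **.*
.*..
*..*
....
*...

Derivation:
Hidden generation-0 cells (in order): (2,2), (3,0).
A hidden cell only influences target cells in its own 3x3 neighborhood. Try each of the 2^2 = 4 assignments, step the completed generation 0 forward once under B3/S23, and compare with the target:
  (2,2)=. (3,0)=. -> step reproduces the target at every cell -> ACCEPT
  (2,2)=. (3,0)=* -> step gives (2,0)='*' but target has '.' -> reject
  (2,2)=* (3,0)=. -> step gives (1,1)='.' but target has '*' -> reject
  (2,2)=* (3,0)=* -> step gives (1,1)='.' but target has '*' -> reject
Unique solution: (2,2)=dead, (3,0)=dead.
Check: live-neighbor counts of every cell in the completed generation 0:
2230
4342
1220
2211
0100
Applying B3/S23 to generation 0 with these counts gives:
***.
.*..
....
....
....
which matches the target exactly.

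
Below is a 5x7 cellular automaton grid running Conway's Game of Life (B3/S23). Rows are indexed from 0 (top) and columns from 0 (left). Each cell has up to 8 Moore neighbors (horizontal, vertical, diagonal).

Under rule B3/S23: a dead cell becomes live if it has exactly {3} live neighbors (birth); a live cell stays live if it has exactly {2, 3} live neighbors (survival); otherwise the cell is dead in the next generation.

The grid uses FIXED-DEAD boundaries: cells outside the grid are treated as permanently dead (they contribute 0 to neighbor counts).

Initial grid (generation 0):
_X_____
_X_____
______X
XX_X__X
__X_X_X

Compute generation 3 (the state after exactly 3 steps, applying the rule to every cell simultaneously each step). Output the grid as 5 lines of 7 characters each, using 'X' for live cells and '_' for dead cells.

Simulating step by step:
Generation 0 (given above): 10 live cells
Generation 1: 11 live cells
_______
_______
XXX____
_XXX__X
_XXX_X_
Generation 2: 7 live cells
_______
_X_____
X__X___
____X__
_X_XX__
Generation 3: 4 live cells
(generation 3 grid is the final answer)

Answer: _______
_______
_______
__X_X__
___XX__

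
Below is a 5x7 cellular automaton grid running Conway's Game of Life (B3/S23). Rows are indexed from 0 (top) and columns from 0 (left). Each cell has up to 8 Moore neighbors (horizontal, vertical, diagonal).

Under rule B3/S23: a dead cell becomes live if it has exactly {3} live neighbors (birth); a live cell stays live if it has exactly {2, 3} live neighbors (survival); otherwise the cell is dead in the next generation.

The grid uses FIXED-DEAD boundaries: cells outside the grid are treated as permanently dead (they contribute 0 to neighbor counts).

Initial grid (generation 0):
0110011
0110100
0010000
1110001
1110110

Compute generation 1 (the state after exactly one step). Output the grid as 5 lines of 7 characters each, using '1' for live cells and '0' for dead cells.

Simulating step by step:
Generation 0 (given above): 17 live cells
Generation 1: 12 live cells
(generation 1 grid is the final answer)

Answer: 0111010
0000010
1000000
1000010
1011010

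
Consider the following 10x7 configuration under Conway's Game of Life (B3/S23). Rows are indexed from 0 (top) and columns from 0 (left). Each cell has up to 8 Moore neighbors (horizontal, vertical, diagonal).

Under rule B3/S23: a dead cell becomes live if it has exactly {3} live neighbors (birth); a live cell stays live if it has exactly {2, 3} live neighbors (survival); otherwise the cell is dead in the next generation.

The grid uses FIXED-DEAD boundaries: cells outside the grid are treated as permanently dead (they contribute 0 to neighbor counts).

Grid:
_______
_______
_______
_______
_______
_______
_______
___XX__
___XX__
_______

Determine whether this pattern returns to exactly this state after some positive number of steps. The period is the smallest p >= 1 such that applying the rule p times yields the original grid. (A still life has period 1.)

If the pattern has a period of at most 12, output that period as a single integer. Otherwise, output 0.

Answer: 1

Derivation:
Simulating and comparing each generation to the original:
Gen 0 (original, given above): 4 live cells
Gen 1: 4 live cells, MATCHES original -> period = 1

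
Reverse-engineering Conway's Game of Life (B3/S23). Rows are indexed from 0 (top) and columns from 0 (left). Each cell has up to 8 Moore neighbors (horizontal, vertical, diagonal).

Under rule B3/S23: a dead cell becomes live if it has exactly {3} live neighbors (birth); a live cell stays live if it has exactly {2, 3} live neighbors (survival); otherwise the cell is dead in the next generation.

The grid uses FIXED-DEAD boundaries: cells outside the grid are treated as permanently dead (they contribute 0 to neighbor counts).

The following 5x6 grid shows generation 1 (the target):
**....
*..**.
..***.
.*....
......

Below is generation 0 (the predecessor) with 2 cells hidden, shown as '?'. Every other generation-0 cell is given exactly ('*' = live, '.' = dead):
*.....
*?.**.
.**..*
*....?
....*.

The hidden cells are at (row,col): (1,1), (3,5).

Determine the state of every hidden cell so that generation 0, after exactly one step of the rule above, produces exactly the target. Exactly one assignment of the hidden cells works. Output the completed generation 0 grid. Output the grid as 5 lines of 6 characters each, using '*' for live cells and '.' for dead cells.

Hidden generation-0 cells (in order): (1,1), (3,5).
A hidden cell only influences target cells in its own 3x3 neighborhood. Try each of the 2^2 = 4 assignments, step the completed generation 0 forward once under B3/S23, and compare with the target:
  (1,1)=. (3,5)=. -> step gives (0,0)='.' but target has '*' -> reject
  (1,1)=. (3,5)=* -> step gives (0,0)='.' but target has '*' -> reject
  (1,1)=* (3,5)=. -> step reproduces the target at every cell -> ACCEPT
  (1,1)=* (3,5)=* -> step gives (2,4)='.' but target has '*' -> reject
Unique solution: (1,1)=live, (3,5)=dead.
Check: live-neighbor counts of every cell in the completed generation 0:
232221
344222
443331
132222
110101
Applying B3/S23 to generation 0 with these counts gives:
**....
*..**.
..***.
.*....
......
which matches the target exactly.

Answer: *.....
**.**.
.**..*
*.....
....*.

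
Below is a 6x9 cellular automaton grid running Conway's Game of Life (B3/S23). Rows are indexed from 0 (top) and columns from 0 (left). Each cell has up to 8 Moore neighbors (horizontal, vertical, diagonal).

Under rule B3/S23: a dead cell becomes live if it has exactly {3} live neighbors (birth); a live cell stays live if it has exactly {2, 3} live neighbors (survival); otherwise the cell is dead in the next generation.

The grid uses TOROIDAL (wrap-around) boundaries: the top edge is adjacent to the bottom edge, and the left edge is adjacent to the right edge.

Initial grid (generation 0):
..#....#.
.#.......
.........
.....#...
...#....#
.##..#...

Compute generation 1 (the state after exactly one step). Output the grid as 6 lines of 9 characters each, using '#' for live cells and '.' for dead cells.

Simulating step by step:
Generation 0 (given above): 9 live cells
Generation 1: 6 live cells
(generation 1 grid is the final answer)

Answer: ..#......
.........
.........
.........
..#.#....
.###.....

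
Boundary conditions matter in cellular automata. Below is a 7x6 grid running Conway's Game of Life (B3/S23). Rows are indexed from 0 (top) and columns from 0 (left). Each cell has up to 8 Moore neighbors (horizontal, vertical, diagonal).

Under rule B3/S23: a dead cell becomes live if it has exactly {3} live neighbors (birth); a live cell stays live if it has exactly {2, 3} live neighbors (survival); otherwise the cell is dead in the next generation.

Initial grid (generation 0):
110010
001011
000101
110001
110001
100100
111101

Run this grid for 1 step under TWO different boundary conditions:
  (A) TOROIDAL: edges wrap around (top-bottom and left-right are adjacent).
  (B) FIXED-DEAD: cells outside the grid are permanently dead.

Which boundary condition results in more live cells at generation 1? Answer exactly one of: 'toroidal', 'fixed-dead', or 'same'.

Answer: fixed-dead

Derivation:
Under TOROIDAL boundary, generation 1:
000000
011000
011100
011000
001010
000100
000100
Population = 11

Under FIXED-DEAD boundary, generation 1:
010111
011001
011101
111001
001010
000100
111110
Population = 23

Comparison: toroidal=11, fixed-dead=23 -> fixed-dead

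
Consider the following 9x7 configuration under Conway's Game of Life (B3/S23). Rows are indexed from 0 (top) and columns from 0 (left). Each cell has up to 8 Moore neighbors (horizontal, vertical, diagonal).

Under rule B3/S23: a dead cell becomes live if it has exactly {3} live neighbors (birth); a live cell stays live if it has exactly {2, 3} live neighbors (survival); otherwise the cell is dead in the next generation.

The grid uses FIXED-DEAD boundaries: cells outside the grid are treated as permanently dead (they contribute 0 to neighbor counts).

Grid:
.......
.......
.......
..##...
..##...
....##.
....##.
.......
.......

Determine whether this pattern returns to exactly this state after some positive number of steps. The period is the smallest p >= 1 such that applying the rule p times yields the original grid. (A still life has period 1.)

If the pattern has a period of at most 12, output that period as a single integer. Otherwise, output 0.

Answer: 2

Derivation:
Simulating and comparing each generation to the original:
Gen 0 (original, given above): 8 live cells
Gen 1: 6 live cells, differs from original
Gen 2: 8 live cells, MATCHES original -> period = 2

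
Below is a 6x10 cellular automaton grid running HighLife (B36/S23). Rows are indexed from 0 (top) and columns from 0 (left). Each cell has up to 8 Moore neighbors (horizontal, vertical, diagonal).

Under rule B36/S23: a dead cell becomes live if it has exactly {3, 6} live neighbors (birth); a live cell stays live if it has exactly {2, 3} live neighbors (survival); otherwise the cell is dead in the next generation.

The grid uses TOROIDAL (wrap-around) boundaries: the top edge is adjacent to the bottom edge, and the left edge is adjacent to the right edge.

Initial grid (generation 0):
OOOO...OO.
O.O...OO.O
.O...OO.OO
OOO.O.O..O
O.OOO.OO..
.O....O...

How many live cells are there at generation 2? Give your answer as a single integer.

Answer: 19

Derivation:
Simulating step by step:
Generation 0 (given above): 30 live cells
Generation 1: 20 live cells
...O....O.
.O.O.O..O.
...O......
....OO....
.O..O.OO.O
..O.OOO.OO
Generation 2: 19 live cells
...O..O.O.
...O......
..OO.O....
...OOOO...
O......O.O
O.O.O.O..O
Population at generation 2: 19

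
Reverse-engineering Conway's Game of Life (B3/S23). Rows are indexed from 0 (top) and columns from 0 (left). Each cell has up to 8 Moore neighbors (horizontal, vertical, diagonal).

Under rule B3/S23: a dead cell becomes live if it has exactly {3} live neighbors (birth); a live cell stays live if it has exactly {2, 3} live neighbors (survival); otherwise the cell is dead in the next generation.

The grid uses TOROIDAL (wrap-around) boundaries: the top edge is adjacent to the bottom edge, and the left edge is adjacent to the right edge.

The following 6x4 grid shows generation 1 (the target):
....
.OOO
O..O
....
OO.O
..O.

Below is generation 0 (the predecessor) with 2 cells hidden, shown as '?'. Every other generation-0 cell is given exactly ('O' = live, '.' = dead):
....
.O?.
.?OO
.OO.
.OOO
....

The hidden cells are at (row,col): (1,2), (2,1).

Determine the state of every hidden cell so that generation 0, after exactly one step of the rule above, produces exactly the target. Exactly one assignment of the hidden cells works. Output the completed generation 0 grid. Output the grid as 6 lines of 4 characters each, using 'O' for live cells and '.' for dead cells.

Answer: ....
.OO.
..OO
.OO.
.OOO
....

Derivation:
Hidden generation-0 cells (in order): (1,2), (2,1).
A hidden cell only influences target cells in its own 3x3 neighborhood. Try each of the 2^2 = 4 assignments, step the completed generation 0 forward once under B3/S23, and compare with the target:
  (1,2)=. (2,1)=. -> step gives (1,1)='.' but target has 'O' -> reject
  (1,2)=. (2,1)=O -> step gives (1,0)='O' but target has '.' -> reject
  (1,2)=O (2,1)=. -> step reproduces the target at every cell -> ACCEPT
  (1,2)=O (2,1)=O -> step gives (1,0)='O' but target has '.' -> reject
Unique solution: (1,2)=live, (2,1)=dead.
Check: live-neighbor counts of every cell in the completed generation 0:
1221
2233
3553
4465
3342
2232
Applying B3/S23 to generation 0 with these counts gives:
....
.OOO
O..O
....
OO.O
..O.
which matches the target exactly.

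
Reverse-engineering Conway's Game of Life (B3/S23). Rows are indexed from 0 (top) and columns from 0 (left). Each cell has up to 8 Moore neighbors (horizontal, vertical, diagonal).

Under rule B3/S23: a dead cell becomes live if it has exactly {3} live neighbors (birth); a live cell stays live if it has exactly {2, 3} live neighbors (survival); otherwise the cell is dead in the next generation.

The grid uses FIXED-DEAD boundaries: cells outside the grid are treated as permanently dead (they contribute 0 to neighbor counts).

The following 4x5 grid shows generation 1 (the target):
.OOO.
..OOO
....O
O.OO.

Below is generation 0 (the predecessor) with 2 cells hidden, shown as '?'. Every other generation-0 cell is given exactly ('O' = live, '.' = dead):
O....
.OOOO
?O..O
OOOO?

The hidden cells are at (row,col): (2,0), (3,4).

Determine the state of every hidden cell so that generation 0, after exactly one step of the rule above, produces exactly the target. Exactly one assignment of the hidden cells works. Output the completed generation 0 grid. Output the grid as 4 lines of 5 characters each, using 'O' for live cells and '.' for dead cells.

Answer: O....
.OOOO
OO..O
OOOO.

Derivation:
Hidden generation-0 cells (in order): (2,0), (3,4).
A hidden cell only influences target cells in its own 3x3 neighborhood. Try each of the 2^2 = 4 assignments, step the completed generation 0 forward once under B3/S23, and compare with the target:
  (2,0)=. (3,4)=. -> step gives (1,0)='O' but target has '.' -> reject
  (2,0)=. (3,4)=O -> step gives (1,0)='O' but target has '.' -> reject
  (2,0)=O (3,4)=. -> step reproduces the target at every cell -> ACCEPT
  (2,0)=O (3,4)=O -> step gives (2,4)='.' but target has 'O' -> reject
Unique solution: (2,0)=live, (3,4)=dead.
Check: live-neighbor counts of every cell in the completed generation 0:
13332
44332
46763
34322
Applying B3/S23 to generation 0 with these counts gives:
.OOO.
..OOO
....O
O.OO.
which matches the target exactly.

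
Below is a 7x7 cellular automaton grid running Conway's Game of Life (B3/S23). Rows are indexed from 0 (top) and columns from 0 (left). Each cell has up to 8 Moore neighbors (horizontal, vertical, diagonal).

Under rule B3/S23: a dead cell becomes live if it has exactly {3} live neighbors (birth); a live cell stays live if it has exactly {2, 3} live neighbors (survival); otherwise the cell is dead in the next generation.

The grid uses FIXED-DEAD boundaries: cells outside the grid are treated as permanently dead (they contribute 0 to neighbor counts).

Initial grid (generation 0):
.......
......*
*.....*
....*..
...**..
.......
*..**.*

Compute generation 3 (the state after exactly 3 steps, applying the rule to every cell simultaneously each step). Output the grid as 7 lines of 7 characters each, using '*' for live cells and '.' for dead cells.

Simulating step by step:
Generation 0 (given above): 10 live cells
Generation 1: 7 live cells
.......
.......
.....*.
...***.
...**..
.....*.
.......
Generation 2: 5 live cells
.......
.......
.....*.
...*.*.
...*...
....*..
.......
Generation 3: 2 live cells
(generation 3 grid is the final answer)

Answer: .......
.......
....*..
.......
...*...
.......
.......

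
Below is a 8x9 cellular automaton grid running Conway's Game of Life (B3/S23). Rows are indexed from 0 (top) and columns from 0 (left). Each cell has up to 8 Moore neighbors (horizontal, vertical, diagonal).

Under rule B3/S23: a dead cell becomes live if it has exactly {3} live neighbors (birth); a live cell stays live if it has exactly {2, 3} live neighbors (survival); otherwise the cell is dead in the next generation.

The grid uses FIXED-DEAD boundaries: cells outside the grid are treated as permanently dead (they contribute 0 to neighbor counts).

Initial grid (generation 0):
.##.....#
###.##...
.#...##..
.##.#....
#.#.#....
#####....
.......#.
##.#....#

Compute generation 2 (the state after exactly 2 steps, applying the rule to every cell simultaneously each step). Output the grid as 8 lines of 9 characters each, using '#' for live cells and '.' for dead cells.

Answer: .###.#...
.######..
.#....#..
.#.##....
#...##...
.#..#....
...#.....
.........

Derivation:
Simulating step by step:
Generation 0 (given above): 27 live cells
Generation 1: 19 live cells
#.##.....
#..####..
......#..
#.#.#....
#...##...
#.#.#....
....#....
.........
Generation 2: 21 live cells
(generation 2 grid is the final answer)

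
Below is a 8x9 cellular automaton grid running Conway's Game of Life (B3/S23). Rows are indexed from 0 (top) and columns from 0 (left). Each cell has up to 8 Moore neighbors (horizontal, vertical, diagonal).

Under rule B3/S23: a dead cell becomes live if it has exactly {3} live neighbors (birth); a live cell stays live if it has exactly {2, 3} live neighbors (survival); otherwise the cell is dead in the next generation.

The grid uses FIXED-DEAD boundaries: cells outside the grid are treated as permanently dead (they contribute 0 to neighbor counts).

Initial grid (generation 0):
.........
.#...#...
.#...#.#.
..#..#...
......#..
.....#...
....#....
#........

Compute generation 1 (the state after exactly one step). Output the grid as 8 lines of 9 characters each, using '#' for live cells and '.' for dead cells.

Answer: .........
......#..
.##.##...
.....#...
.....##..
.....#...
.........
.........

Derivation:
Simulating step by step:
Generation 0 (given above): 11 live cells
Generation 1: 9 live cells
(generation 1 grid is the final answer)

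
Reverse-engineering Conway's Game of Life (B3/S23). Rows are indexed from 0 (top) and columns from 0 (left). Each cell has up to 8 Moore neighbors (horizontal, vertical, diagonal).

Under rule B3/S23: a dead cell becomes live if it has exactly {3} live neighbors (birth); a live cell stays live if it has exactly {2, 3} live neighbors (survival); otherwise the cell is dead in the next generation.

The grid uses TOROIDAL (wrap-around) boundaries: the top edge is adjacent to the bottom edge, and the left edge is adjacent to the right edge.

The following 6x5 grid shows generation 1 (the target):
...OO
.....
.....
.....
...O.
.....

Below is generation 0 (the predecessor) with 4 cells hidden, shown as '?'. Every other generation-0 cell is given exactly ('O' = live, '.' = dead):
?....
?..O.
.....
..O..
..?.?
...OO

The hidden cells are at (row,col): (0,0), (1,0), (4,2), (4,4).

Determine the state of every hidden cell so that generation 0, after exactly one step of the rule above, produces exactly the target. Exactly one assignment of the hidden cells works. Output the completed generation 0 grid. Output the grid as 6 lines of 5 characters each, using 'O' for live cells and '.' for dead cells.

Hidden generation-0 cells (in order): (0,0), (1,0), (4,2), (4,4).
A hidden cell only influences target cells in its own 3x3 neighborhood. Try each of the 2^4 = 16 assignments, step the completed generation 0 forward once under B3/S23, and compare with the target:
  (0,0)=. (1,0)=. (4,2)=. (4,4)=. -> step reproduces the target at every cell -> ACCEPT
  (0,0)=. (1,0)=. (4,2)=. (4,4)=O -> step gives (4,3)='.' but target has 'O' -> reject
  (0,0)=. (1,0)=. (4,2)=O (4,4)=. -> step gives (4,2)='O' but target has '.' -> reject
  (0,0)=. (1,0)=. (4,2)=O (4,4)=O -> step gives (3,3)='O' but target has '.' -> reject
  (0,0)=. (1,0)=O (4,2)=. (4,4)=. -> step gives (0,4)='.' but target has 'O' -> reject
  (0,0)=. (1,0)=O (4,2)=. (4,4)=O -> step gives (0,4)='.' but target has 'O' -> reject
  (0,0)=. (1,0)=O (4,2)=O (4,4)=. -> step gives (0,4)='.' but target has 'O' -> reject
  (0,0)=. (1,0)=O (4,2)=O (4,4)=O -> step gives (0,4)='.' but target has 'O' -> reject
  (0,0)=O (1,0)=. (4,2)=. (4,4)=. -> step gives (0,4)='.' but target has 'O' -> reject
  (0,0)=O (1,0)=. (4,2)=. (4,4)=O -> step gives (0,4)='.' but target has 'O' -> reject
  (0,0)=O (1,0)=. (4,2)=O (4,4)=. -> step gives (0,4)='.' but target has 'O' -> reject
  (0,0)=O (1,0)=. (4,2)=O (4,4)=O -> step gives (0,4)='.' but target has 'O' -> reject
  (0,0)=O (1,0)=O (4,2)=. (4,4)=. -> step gives (0,0)='O' but target has '.' -> reject
  (0,0)=O (1,0)=O (4,2)=. (4,4)=O -> step gives (0,0)='O' but target has '.' -> reject
  (0,0)=O (1,0)=O (4,2)=O (4,4)=. -> step gives (0,0)='O' but target has '.' -> reject
  (0,0)=O (1,0)=O (4,2)=O (4,4)=O -> step gives (0,0)='O' but target has '.' -> reject
Unique solution: (0,0)=dead, (1,0)=dead, (4,2)=dead, (4,4)=dead.
Check: live-neighbor counts of every cell in the completed generation 0:
10233
00101
01221
01010
11232
10111
Applying B3/S23 to generation 0 with these counts gives:
...OO
.....
.....
.....
...O.
.....
which matches the target exactly.

Answer: .....
...O.
.....
..O..
.....
...OO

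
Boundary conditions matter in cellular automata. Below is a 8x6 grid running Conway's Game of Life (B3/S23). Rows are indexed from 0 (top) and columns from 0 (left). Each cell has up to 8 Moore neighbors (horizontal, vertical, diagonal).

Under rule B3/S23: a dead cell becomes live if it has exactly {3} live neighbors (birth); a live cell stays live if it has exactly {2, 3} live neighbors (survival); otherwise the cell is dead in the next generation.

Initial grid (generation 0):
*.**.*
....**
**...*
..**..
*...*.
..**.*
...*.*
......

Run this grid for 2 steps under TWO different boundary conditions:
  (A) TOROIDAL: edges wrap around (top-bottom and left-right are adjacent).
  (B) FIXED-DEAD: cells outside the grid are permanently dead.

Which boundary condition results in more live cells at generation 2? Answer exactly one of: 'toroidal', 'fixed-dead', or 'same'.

Answer: fixed-dead

Derivation:
Under TOROIDAL boundary, generation 2:
*....*
......
*....*
......
.*....
*....*
......
*....*
Population = 9

Under FIXED-DEAD boundary, generation 2:
..**..
.....*
*....*
*....*
.*...*
.*....
..***.
......
Population = 13

Comparison: toroidal=9, fixed-dead=13 -> fixed-dead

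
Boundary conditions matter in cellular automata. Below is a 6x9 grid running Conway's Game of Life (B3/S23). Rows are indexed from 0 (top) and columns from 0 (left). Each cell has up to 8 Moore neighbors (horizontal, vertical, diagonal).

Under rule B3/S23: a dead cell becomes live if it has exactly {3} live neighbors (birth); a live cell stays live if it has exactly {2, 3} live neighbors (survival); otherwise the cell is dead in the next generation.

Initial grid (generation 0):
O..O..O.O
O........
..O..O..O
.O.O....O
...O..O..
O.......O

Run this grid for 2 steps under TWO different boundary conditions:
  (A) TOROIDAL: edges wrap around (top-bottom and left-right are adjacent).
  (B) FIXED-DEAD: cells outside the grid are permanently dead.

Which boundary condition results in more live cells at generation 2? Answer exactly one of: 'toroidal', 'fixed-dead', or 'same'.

Under TOROIDAL boundary, generation 2:
.O.....O.
.......O.
..OO...O.
O..O...O.
.O.O...O.
OO.......
Population = 14

Under FIXED-DEAD boundary, generation 2:
.........
.OO......
.OOO.....
.O.O.....
...O.....
.........
Population = 8

Comparison: toroidal=14, fixed-dead=8 -> toroidal

Answer: toroidal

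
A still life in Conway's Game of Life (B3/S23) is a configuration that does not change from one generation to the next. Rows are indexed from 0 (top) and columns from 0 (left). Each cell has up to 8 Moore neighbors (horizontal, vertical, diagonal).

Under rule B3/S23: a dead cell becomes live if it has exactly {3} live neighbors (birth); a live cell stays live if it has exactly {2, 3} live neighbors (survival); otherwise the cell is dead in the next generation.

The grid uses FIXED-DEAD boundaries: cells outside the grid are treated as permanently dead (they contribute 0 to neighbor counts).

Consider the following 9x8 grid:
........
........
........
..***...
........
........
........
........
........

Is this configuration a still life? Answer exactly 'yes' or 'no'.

Compute generation 1 and compare to generation 0 (given above):
Generation 1:
........
........
...*....
...*....
...*....
........
........
........
........
Cell (2,3) differs: gen0=0 vs gen1=1 -> NOT a still life.

Answer: no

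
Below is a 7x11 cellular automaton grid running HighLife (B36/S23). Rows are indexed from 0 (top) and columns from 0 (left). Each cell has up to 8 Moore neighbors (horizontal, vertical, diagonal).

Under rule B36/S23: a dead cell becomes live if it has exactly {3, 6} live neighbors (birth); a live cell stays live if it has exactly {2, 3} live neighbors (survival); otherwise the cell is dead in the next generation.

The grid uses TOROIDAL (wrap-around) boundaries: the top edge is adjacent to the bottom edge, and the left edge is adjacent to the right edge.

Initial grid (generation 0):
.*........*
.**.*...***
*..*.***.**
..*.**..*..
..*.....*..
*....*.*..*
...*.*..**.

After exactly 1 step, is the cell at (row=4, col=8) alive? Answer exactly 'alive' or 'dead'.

Simulating step by step:
Generation 0 (given above): 29 live cells
Generation 1: 39 live cells
.*.**....**
*********..
*.....**...
.**.**..*.*
.*.*******.
....*.**..*
....*.*.**.

Cell (4,8) at generation 1: 1 -> alive

Answer: alive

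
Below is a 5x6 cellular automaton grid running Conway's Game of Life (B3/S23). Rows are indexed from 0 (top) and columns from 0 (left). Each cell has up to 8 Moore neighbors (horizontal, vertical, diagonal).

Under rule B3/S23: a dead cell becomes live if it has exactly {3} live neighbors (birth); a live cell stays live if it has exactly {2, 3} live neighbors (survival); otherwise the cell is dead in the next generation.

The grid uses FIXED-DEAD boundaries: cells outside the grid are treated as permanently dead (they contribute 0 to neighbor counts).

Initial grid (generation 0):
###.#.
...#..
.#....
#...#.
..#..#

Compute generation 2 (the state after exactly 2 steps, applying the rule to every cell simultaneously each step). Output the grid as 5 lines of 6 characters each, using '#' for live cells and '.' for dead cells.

Answer: .###..
.#.#..
......
......
......

Derivation:
Simulating step by step:
Generation 0 (given above): 10 live cells
Generation 1: 6 live cells
.###..
#..#..
......
.#....
......
Generation 2: 5 live cells
(generation 2 grid is the final answer)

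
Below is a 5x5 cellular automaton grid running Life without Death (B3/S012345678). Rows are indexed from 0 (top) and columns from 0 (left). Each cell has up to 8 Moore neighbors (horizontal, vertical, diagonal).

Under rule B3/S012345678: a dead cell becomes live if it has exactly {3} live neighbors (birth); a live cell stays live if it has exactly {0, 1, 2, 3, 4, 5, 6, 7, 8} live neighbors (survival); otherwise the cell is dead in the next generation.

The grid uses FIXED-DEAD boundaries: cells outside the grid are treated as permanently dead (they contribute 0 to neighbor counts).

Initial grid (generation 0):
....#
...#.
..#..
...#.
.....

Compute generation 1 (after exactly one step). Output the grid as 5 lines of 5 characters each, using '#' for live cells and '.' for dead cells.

Simulating step by step:
Generation 0 (given above): 4 live cells
Generation 1: 5 live cells
(generation 1 grid is the final answer)

Answer: ....#
...#.
..##.
...#.
.....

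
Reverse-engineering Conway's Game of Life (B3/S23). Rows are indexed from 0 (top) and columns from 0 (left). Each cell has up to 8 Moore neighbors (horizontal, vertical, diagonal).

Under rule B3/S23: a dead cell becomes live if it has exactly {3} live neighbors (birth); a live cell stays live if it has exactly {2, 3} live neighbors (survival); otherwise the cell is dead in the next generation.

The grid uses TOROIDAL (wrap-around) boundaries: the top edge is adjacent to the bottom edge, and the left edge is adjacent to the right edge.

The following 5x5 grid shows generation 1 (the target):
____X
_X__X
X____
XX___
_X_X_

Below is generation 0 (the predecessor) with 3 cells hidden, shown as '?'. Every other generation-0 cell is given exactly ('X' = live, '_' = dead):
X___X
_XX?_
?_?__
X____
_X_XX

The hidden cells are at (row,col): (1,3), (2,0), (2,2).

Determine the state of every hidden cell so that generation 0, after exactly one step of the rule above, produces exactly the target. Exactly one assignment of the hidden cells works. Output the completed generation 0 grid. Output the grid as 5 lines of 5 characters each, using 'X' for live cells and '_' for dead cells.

Hidden generation-0 cells (in order): (1,3), (2,0), (2,2).
A hidden cell only influences target cells in its own 3x3 neighborhood. Try each of the 2^3 = 8 assignments, step the completed generation 0 forward once under B3/S23, and compare with the target:
  (1,3)=_ (2,0)=_ (2,2)=_ -> step gives (1,0)='X' but target has '_' -> reject
  (1,3)=_ (2,0)=_ (2,2)=X -> step gives (1,0)='X' but target has '_' -> reject
  (1,3)=_ (2,0)=X (2,2)=_ -> step reproduces the target at every cell -> ACCEPT
  (1,3)=_ (2,0)=X (2,2)=X -> step gives (1,1)='_' but target has 'X' -> reject
  (1,3)=X (2,0)=_ (2,2)=_ -> step gives (0,4)='_' but target has 'X' -> reject
  (1,3)=X (2,0)=_ (2,2)=X -> step gives (0,4)='_' but target has 'X' -> reject
  (1,3)=X (2,0)=X (2,2)=_ -> step gives (0,4)='_' but target has 'X' -> reject
  (1,3)=X (2,0)=X (2,2)=X -> step gives (0,4)='_' but target has 'X' -> reject
Unique solution: (1,3)=dead, (2,0)=live, (2,2)=dead.
Check: live-neighbor counts of every cell in the completed generation 0:
44443
43123
24212
33224
52224
Applying B3/S23 to generation 0 with these counts gives:
____X
_X__X
X____
XX___
_X_X_
which matches the target exactly.

Answer: X___X
_XX__
X____
X____
_X_XX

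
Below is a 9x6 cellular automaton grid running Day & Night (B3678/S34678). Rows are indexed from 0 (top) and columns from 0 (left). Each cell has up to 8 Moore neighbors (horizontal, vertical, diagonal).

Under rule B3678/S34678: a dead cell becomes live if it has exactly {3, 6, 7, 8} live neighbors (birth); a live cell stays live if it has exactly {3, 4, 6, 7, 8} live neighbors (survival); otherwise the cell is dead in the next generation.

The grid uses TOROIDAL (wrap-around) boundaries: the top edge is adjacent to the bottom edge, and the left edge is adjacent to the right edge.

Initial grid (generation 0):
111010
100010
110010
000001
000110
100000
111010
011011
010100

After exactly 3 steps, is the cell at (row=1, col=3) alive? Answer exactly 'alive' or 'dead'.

Answer: alive

Derivation:
Simulating step by step:
Generation 0 (given above): 23 live cells
Generation 1: 20 live cells
111000
111001
100000
100101
000001
001010
101000
000011
001100
Generation 2: 26 live cells
110001
011001
001010
100011
100101
010101
010010
011000
101111
Generation 3: 23 live cells
100000
011111
000010
110010
011010
000001
010100
011000
011111

Cell (1,3) at generation 3: 1 -> alive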